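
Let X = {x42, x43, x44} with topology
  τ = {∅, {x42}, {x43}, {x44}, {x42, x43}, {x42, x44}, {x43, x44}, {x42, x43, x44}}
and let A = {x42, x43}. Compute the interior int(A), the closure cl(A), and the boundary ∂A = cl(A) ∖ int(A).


int(A) = {x42, x43}, cl(A) = {x42, x43}, ∂A = ∅.

Closed sets in (X, τ) are complements of opens:
  closed(X, τ) = {∅, {x42}, {x43}, {x44}, {x42, x43}, {x42, x44}, {x43, x44}, {x42, x43, x44}}.
int(A) = ⋃ {U ∈ τ : U ⊆ A}. Opens contained in A: ∅, {x42}, {x43}, {x42, x43}.
Taking the union of these: int(A) = {x42, x43}.
cl(A) = ⋂ {C closed : A ⊆ C}. Closed sets containing A: {x42, x43}, {x42, x43, x44}.
Intersecting these: cl(A) = {x42, x43}.
∂A = cl(A) ∖ int(A) = {x42, x43} ∖ {x42, x43} = ∅.


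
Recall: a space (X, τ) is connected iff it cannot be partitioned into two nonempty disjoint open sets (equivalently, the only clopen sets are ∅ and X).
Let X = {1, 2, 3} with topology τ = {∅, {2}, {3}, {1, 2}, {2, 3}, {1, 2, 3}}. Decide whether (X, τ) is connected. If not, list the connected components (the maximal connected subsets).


(X, τ) is disconnected; components = [{3}, {1, 2}].

Find clopen sets (U ∈ τ with X ∖ U ∈ τ):
  U = ∅, X ∖ U = {1, 2, 3} — both open, so U is clopen.
  U = {3}, X ∖ U = {1, 2} — both open, so U is clopen.
  U = {1, 2}, X ∖ U = {3} — both open, so U is clopen.
  U = {1, 2, 3}, X ∖ U = ∅ — both open, so U is clopen.
Nontrivial clopen(s) exist: e.g. {1, 2}. So (X, τ) is disconnected.
Compute connected components by grouping points that agree on all clopens:
  component: {3}
  component: {1, 2}


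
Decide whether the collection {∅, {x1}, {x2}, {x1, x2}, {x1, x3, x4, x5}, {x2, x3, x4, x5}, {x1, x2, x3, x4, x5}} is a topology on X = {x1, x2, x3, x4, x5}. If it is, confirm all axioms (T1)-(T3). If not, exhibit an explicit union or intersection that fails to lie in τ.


τ is NOT a topology on X.

Axiom (T1): ∅ ∈ τ? Yes; X ∈ τ? Yes.
Axiom (T2/T3): check pairwise unions and intersections of members of τ.
Counterexample for (T3): {x1, x3, x4, x5} ∩ {x2, x3, x4, x5} = {x3, x4, x5} ∉ τ. Therefore τ is NOT a topology.


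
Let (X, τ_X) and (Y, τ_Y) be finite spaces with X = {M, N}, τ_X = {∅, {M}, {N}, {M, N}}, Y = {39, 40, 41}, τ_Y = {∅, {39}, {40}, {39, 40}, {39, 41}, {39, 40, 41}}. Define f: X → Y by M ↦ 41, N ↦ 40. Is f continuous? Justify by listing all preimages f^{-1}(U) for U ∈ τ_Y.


f IS continuous.

Compute f^{-1}(U) for each U ∈ τ_Y:
  U = ∅: f^{-1}(U) = ∅ ∈ τ_X ✓.
  U = {39}: f^{-1}(U) = ∅ ∈ τ_X ✓.
  U = {40}: f^{-1}(U) = {N} ∈ τ_X ✓.
  U = {39, 40}: f^{-1}(U) = {N} ∈ τ_X ✓.
  U = {39, 41}: f^{-1}(U) = {M} ∈ τ_X ✓.
  U = {39, 40, 41}: f^{-1}(U) = {M, N} ∈ τ_X ✓.
Every preimage lies in τ_X, so f IS continuous.


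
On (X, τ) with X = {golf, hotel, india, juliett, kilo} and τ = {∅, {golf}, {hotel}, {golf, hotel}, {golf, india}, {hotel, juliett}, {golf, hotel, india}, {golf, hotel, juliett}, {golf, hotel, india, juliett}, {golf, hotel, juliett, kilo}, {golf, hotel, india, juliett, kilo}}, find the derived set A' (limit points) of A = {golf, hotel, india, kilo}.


A' = {india, juliett, kilo}

For each x ∈ X, list the open sets U ∈ τ with x ∈ U, then check whether U ∩ (A ∖ {x}) ≠ ∅ for every such U.
  x = golf: open {golf} ∋ x has {golf} ∩ (A ∖ {golf}) = ∅, so x is NOT a limit point.
  x = hotel: open {hotel} ∋ x has {hotel} ∩ (A ∖ {hotel}) = ∅, so x is NOT a limit point.
  x = india: opens ∋ x are {golf, india}, {golf, hotel, india}, {golf, hotel, india, juliett}, {golf, hotel, india, juliett, kilo}; each meets A ∖ {india}, so x IS a limit point.
  x = juliett: opens ∋ x are {hotel, juliett}, {golf, hotel, juliett}, {golf, hotel, india, juliett}, {golf, hotel, juliett, kilo}, {golf, hotel, india, juliett, kilo}; each meets A ∖ {juliett}, so x IS a limit point.
  x = kilo: opens ∋ x are {golf, hotel, juliett, kilo}, {golf, hotel, india, juliett, kilo}; each meets A ∖ {kilo}, so x IS a limit point.
Collecting: A' = {india, juliett, kilo}.


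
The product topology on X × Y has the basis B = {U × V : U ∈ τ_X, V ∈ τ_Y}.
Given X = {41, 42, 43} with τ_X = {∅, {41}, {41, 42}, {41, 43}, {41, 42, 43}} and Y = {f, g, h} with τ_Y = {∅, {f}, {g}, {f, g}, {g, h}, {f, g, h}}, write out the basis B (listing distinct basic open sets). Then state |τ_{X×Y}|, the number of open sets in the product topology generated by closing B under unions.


Basis B = {∅ × ∅, {41} × {f}, {41} × {g}, {41} × {f, g}, {41, 42} × {f}, {41, 43} × {f}, {41} × {g, h}, {41, 42} × {g}, {41, 43} × {g}, {41} × {f, g, h}, {41, 42, 43} × {f}, {41, 42, 43} × {g}, {41, 42} × {f, g}, {41, 43} × {f, g}, {41, 42} × {g, h}, {41, 43} × {g, h}, {41, 42} × {f, g, h}, {41, 43} × {f, g, h}, {41, 42, 43} × {f, g}, {41, 42, 43} × {g, h}, {41, 42, 43} × {f, g, h}}; |τ_{X×Y}| = 70.

Enumerate products U × V with U ∈ τ_X, V ∈ τ_Y (deduplicated):
  ∅ × ∅ = {} (∅)
  {41} × {f} = {(41,f)}
  {41} × {g} = {(41,g)}
  {41} × {f, g} = {(41,f), (41,g)}
  {41, 42} × {f} = {(41,f), (42,f)}
  {41, 43} × {f} = {(41,f), (43,f)}
  {41} × {g, h} = {(41,g), (41,h)}
  {41, 42} × {g} = {(41,g), (42,g)}
  {41, 43} × {g} = {(41,g), (43,g)}
  {41} × {f, g, h} = {(41,f), (41,g), (41,h)}
  {41, 42, 43} × {f} = {(41,f), (42,f), (43,f)}
  {41, 42, 43} × {g} = {(41,g), (42,g), (43,g)}
  {41, 42} × {f, g} = {(41,f), (41,g), (42,f), (42,g)}
  {41, 43} × {f, g} = {(41,f), (41,g), (43,f), (43,g)}
  {41, 42} × {g, h} = {(41,g), (41,h), (42,g), (42,h)}
  {41, 43} × {g, h} = {(41,g), (41,h), (43,g), (43,h)}
  {41, 42} × {f, g, h} = {(41,f), (41,g), (41,h), (42,f), (42,g), (42,h)}
  {41, 43} × {f, g, h} = {(41,f), (41,g), (41,h), (43,f), (43,g), (43,h)}
  {41, 42, 43} × {f, g} = {(41,f), (41,g), (42,f), (42,g), (43,f), (43,g)}
  {41, 42, 43} × {g, h} = {(41,g), (41,h), (42,g), (42,h), (43,g), (43,h)}
  {41, 42, 43} × {f, g, h} = {(41,f), (41,g), (41,h), (42,f), (42,g), (42,h), (43,f), (43,g), (43,h)}
These 21 distinct sets form the basis B.
Close under arbitrary unions to get τ_{X×Y}; counting gives |τ_{X×Y}| = 70.


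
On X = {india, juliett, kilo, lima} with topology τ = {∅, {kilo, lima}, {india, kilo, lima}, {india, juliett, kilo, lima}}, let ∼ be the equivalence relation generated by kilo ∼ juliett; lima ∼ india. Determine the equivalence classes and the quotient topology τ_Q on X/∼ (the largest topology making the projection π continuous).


X/∼ = {[india=lima], [juliett=kilo]}; |τ_Q| = 2.

Equivalence classes: [india=lima], [juliett=kilo].
Quotient map π: X → X/∼ sends india ↦ [india=lima], juliett ↦ [juliett=kilo], kilo ↦ [juliett=kilo], lima ↦ [india=lima].
For each subset V ⊆ X/∼, compute π^{-1}(V) ⊆ X and check whether π^{-1}(V) ∈ τ. V is open in τ_Q iff π^{-1}(V) ∈ τ.
  V = {}: π^{-1}(V) = ∅ ∈ τ ✓.
  V = {[india=lima]}: π^{-1}(V) = {india, lima} ∉ τ ✗.
  V = {[juliett=kilo]}: π^{-1}(V) = {juliett, kilo} ∉ τ ✗.
  V = {[india=lima], [juliett=kilo]}: π^{-1}(V) = {india, juliett, kilo, lima} ∈ τ ✓.
Open sets in the quotient: τ_Q = {{}, {[india=lima], [juliett=kilo]}} (2 elements).


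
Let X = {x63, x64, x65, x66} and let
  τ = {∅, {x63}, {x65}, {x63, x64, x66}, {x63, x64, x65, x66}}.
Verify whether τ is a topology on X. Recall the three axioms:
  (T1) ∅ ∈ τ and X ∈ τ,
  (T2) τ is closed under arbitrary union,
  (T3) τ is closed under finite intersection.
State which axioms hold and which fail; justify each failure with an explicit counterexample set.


τ is NOT a topology on X.

Axiom (T1): ∅ ∈ τ? Yes; X ∈ τ? Yes.
Axiom (T2/T3): check pairwise unions and intersections of members of τ.
Counterexample for (T2): {x63} ∪ {x65} = {x63, x65} ∉ τ. Therefore τ is NOT a topology.


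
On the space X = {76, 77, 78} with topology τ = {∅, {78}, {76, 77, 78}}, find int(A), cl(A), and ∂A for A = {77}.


int(A) = ∅, cl(A) = {76, 77}, ∂A = {76, 77}.

Closed sets in (X, τ) are complements of opens:
  closed(X, τ) = {∅, {76, 77}, {76, 77, 78}}.
int(A) = ⋃ {U ∈ τ : U ⊆ A}. Opens contained in A: ∅.
Taking the union of these: int(A) = ∅.
cl(A) = ⋂ {C closed : A ⊆ C}. Closed sets containing A: {76, 77}, {76, 77, 78}.
Intersecting these: cl(A) = {76, 77}.
∂A = cl(A) ∖ int(A) = {76, 77} ∖ ∅ = {76, 77}.


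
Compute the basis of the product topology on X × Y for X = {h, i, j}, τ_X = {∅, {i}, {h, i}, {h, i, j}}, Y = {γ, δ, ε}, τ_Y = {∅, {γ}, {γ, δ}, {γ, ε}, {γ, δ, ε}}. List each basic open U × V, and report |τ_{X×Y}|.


Basis B = {∅ × ∅, {i} × {γ}, {h, i} × {γ}, {i} × {γ, δ}, {i} × {γ, ε}, {h, i, j} × {γ}, {i} × {γ, δ, ε}, {h, i} × {γ, δ}, {h, i} × {γ, ε}, {h, i} × {γ, δ, ε}, {h, i, j} × {γ, δ}, {h, i, j} × {γ, ε}, {h, i, j} × {γ, δ, ε}}; |τ_{X×Y}| = 30.

Enumerate products U × V with U ∈ τ_X, V ∈ τ_Y (deduplicated):
  ∅ × ∅ = {} (∅)
  {i} × {γ} = {(i,γ)}
  {h, i} × {γ} = {(h,γ), (i,γ)}
  {i} × {γ, δ} = {(i,γ), (i,δ)}
  {i} × {γ, ε} = {(i,γ), (i,ε)}
  {h, i, j} × {γ} = {(h,γ), (i,γ), (j,γ)}
  {i} × {γ, δ, ε} = {(i,γ), (i,δ), (i,ε)}
  {h, i} × {γ, δ} = {(h,γ), (h,δ), (i,γ), (i,δ)}
  {h, i} × {γ, ε} = {(h,γ), (h,ε), (i,γ), (i,ε)}
  {h, i} × {γ, δ, ε} = {(h,γ), (h,δ), (h,ε), (i,γ), (i,δ), (i,ε)}
  {h, i, j} × {γ, δ} = {(h,γ), (h,δ), (i,γ), (i,δ), (j,γ), (j,δ)}
  {h, i, j} × {γ, ε} = {(h,γ), (h,ε), (i,γ), (i,ε), (j,γ), (j,ε)}
  {h, i, j} × {γ, δ, ε} = {(h,γ), (h,δ), (h,ε), (i,γ), (i,δ), (i,ε), (j,γ), (j,δ), (j,ε)}
These 13 distinct sets form the basis B.
Close under arbitrary unions to get τ_{X×Y}; counting gives |τ_{X×Y}| = 30.


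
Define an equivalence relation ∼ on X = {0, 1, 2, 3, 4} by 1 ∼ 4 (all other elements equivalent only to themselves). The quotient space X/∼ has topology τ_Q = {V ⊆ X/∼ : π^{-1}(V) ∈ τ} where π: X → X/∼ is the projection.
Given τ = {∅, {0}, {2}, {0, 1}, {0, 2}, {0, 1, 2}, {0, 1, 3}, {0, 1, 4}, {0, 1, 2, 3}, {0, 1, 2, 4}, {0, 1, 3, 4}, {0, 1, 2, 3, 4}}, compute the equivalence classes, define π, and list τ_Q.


X/∼ = {[0], [1=4], [2], [3]}; |τ_Q| = 8.

Equivalence classes: [0], [1=4], [2], [3].
Quotient map π: X → X/∼ sends 0 ↦ [0], 1 ↦ [1=4], 2 ↦ [2], 3 ↦ [3], 4 ↦ [1=4].
For each subset V ⊆ X/∼, compute π^{-1}(V) ⊆ X and check whether π^{-1}(V) ∈ τ. V is open in τ_Q iff π^{-1}(V) ∈ τ.
  V = {}: π^{-1}(V) = ∅ ∈ τ ✓.
  V = {[0]}: π^{-1}(V) = {0} ∈ τ ✓.
  V = {[1=4]}: π^{-1}(V) = {1, 4} ∉ τ ✗.
  V = {[0], [1=4]}: π^{-1}(V) = {0, 1, 4} ∈ τ ✓.
  V = {[2]}: π^{-1}(V) = {2} ∈ τ ✓.
  V = {[0], [2]}: π^{-1}(V) = {0, 2} ∈ τ ✓.
  V = {[1=4], [2]}: π^{-1}(V) = {1, 2, 4} ∉ τ ✗.
  V = {[0], [1=4], [2]}: π^{-1}(V) = {0, 1, 2, 4} ∈ τ ✓.
  V = {[3]}: π^{-1}(V) = {3} ∉ τ ✗.
  V = {[0], [3]}: π^{-1}(V) = {0, 3} ∉ τ ✗.
  V = {[1=4], [3]}: π^{-1}(V) = {1, 3, 4} ∉ τ ✗.
  V = {[0], [1=4], [3]}: π^{-1}(V) = {0, 1, 3, 4} ∈ τ ✓.
  V = {[2], [3]}: π^{-1}(V) = {2, 3} ∉ τ ✗.
  V = {[0], [2], [3]}: π^{-1}(V) = {0, 2, 3} ∉ τ ✗.
  V = {[1=4], [2], [3]}: π^{-1}(V) = {1, 2, 3, 4} ∉ τ ✗.
  V = {[0], [1=4], [2], [3]}: π^{-1}(V) = {0, 1, 2, 3, 4} ∈ τ ✓.
Open sets in the quotient: τ_Q = {{}, {[0]}, {[0], [1=4]}, {[2]}, {[0], [2]}, {[0], [1=4], [2]}, {[0], [1=4], [3]}, {[0], [1=4], [2], [3]}} (8 elements).


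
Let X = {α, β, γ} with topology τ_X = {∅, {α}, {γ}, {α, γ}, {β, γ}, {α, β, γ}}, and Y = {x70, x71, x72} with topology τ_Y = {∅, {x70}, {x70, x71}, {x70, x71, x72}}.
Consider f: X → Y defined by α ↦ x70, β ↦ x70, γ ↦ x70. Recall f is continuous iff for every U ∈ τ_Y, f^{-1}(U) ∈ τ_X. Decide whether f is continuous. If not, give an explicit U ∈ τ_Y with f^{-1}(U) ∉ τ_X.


f IS continuous.

Compute f^{-1}(U) for each U ∈ τ_Y:
  U = ∅: f^{-1}(U) = ∅ ∈ τ_X ✓.
  U = {x70}: f^{-1}(U) = {α, β, γ} ∈ τ_X ✓.
  U = {x70, x71}: f^{-1}(U) = {α, β, γ} ∈ τ_X ✓.
  U = {x70, x71, x72}: f^{-1}(U) = {α, β, γ} ∈ τ_X ✓.
Every preimage lies in τ_X, so f IS continuous.


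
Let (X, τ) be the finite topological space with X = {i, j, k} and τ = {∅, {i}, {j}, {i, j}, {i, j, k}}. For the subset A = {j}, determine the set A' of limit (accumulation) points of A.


A' = {k}

For each x ∈ X, list the open sets U ∈ τ with x ∈ U, then check whether U ∩ (A ∖ {x}) ≠ ∅ for every such U.
  x = i: open {i} ∋ x has {i} ∩ (A ∖ {i}) = ∅, so x is NOT a limit point.
  x = j: open {j} ∋ x has {j} ∩ (A ∖ {j}) = ∅, so x is NOT a limit point.
  x = k: opens ∋ x are {i, j, k}; each meets A ∖ {k}, so x IS a limit point.
Collecting: A' = {k}.


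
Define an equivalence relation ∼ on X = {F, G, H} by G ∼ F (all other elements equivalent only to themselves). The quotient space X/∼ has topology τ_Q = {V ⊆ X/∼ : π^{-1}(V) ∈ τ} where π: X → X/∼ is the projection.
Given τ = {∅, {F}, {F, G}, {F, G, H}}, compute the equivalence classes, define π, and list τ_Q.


X/∼ = {[F=G], [H]}; |τ_Q| = 3.

Equivalence classes: [F=G], [H].
Quotient map π: X → X/∼ sends F ↦ [F=G], G ↦ [F=G], H ↦ [H].
For each subset V ⊆ X/∼, compute π^{-1}(V) ⊆ X and check whether π^{-1}(V) ∈ τ. V is open in τ_Q iff π^{-1}(V) ∈ τ.
  V = {}: π^{-1}(V) = ∅ ∈ τ ✓.
  V = {[F=G]}: π^{-1}(V) = {F, G} ∈ τ ✓.
  V = {[H]}: π^{-1}(V) = {H} ∉ τ ✗.
  V = {[F=G], [H]}: π^{-1}(V) = {F, G, H} ∈ τ ✓.
Open sets in the quotient: τ_Q = {{}, {[F=G]}, {[F=G], [H]}} (3 elements).


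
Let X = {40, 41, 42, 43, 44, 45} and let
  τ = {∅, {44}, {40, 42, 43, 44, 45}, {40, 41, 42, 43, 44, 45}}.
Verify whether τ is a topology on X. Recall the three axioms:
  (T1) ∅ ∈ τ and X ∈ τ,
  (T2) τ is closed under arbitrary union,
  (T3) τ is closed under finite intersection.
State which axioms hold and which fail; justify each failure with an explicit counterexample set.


τ IS a topology on X.

Axiom (T1): ∅ ∈ τ? Yes; X ∈ τ? Yes.
Axiom (T2/T3): check pairwise unions and intersections of members of τ.
All pairwise intersections and unions checked — each lies in τ. Therefore τ satisfies (T1), (T2), (T3): it IS a topology on X.


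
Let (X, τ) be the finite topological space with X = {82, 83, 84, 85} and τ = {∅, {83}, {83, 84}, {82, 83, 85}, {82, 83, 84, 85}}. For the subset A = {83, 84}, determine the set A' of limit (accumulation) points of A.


A' = {82, 84, 85}

For each x ∈ X, list the open sets U ∈ τ with x ∈ U, then check whether U ∩ (A ∖ {x}) ≠ ∅ for every such U.
  x = 82: opens ∋ x are {82, 83, 85}, {82, 83, 84, 85}; each meets A ∖ {82}, so x IS a limit point.
  x = 83: open {83} ∋ x has {83} ∩ (A ∖ {83}) = ∅, so x is NOT a limit point.
  x = 84: opens ∋ x are {83, 84}, {82, 83, 84, 85}; each meets A ∖ {84}, so x IS a limit point.
  x = 85: opens ∋ x are {82, 83, 85}, {82, 83, 84, 85}; each meets A ∖ {85}, so x IS a limit point.
Collecting: A' = {82, 84, 85}.


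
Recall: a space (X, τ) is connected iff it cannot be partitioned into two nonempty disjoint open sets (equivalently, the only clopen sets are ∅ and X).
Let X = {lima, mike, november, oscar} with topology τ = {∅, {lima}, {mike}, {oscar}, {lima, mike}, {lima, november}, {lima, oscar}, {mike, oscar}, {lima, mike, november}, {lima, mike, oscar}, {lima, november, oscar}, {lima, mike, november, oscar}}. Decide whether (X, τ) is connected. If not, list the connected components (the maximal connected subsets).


(X, τ) is disconnected; components = [{mike}, {oscar}, {lima, november}].

Find clopen sets (U ∈ τ with X ∖ U ∈ τ):
  U = ∅, X ∖ U = {lima, mike, november, oscar} — both open, so U is clopen.
  U = {mike}, X ∖ U = {lima, november, oscar} — both open, so U is clopen.
  U = {oscar}, X ∖ U = {lima, mike, november} — both open, so U is clopen.
  U = {lima, november}, X ∖ U = {mike, oscar} — both open, so U is clopen.
  U = {mike, oscar}, X ∖ U = {lima, november} — both open, so U is clopen.
  U = {lima, mike, november}, X ∖ U = {oscar} — both open, so U is clopen.
  U = {lima, november, oscar}, X ∖ U = {mike} — both open, so U is clopen.
  U = {lima, mike, november, oscar}, X ∖ U = ∅ — both open, so U is clopen.
Nontrivial clopen(s) exist: e.g. {mike}. So (X, τ) is disconnected.
Compute connected components by grouping points that agree on all clopens:
  component: {mike}
  component: {oscar}
  component: {lima, november}


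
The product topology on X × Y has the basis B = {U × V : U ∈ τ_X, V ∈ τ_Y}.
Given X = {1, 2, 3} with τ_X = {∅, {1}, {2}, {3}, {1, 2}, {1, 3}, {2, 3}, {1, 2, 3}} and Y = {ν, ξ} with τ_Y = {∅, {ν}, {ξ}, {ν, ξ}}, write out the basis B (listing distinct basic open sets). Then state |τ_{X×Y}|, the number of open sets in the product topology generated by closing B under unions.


Basis B = {∅ × ∅, {1} × {ν}, {1} × {ξ}, {2} × {ν}, {2} × {ξ}, {3} × {ν}, {3} × {ξ}, {1} × {ν, ξ}, {1, 2} × {ν}, {1, 3} × {ν}, {1, 2} × {ξ}, {1, 3} × {ξ}, {2} × {ν, ξ}, {2, 3} × {ν}, {2, 3} × {ξ}, {3} × {ν, ξ}, {1, 2, 3} × {ν}, {1, 2, 3} × {ξ}, {1, 2} × {ν, ξ}, {1, 3} × {ν, ξ}, {2, 3} × {ν, ξ}, {1, 2, 3} × {ν, ξ}}; |τ_{X×Y}| = 64.

Enumerate products U × V with U ∈ τ_X, V ∈ τ_Y (deduplicated):
  ∅ × ∅ = {} (∅)
  {1} × {ν} = {(1,ν)}
  {1} × {ξ} = {(1,ξ)}
  {2} × {ν} = {(2,ν)}
  {2} × {ξ} = {(2,ξ)}
  {3} × {ν} = {(3,ν)}
  {3} × {ξ} = {(3,ξ)}
  {1} × {ν, ξ} = {(1,ν), (1,ξ)}
  {1, 2} × {ν} = {(1,ν), (2,ν)}
  {1, 3} × {ν} = {(1,ν), (3,ν)}
  {1, 2} × {ξ} = {(1,ξ), (2,ξ)}
  {1, 3} × {ξ} = {(1,ξ), (3,ξ)}
  {2} × {ν, ξ} = {(2,ν), (2,ξ)}
  {2, 3} × {ν} = {(2,ν), (3,ν)}
  {2, 3} × {ξ} = {(2,ξ), (3,ξ)}
  {3} × {ν, ξ} = {(3,ν), (3,ξ)}
  {1, 2, 3} × {ν} = {(1,ν), (2,ν), (3,ν)}
  {1, 2, 3} × {ξ} = {(1,ξ), (2,ξ), (3,ξ)}
  {1, 2} × {ν, ξ} = {(1,ν), (1,ξ), (2,ν), (2,ξ)}
  {1, 3} × {ν, ξ} = {(1,ν), (1,ξ), (3,ν), (3,ξ)}
  {2, 3} × {ν, ξ} = {(2,ν), (2,ξ), (3,ν), (3,ξ)}
  {1, 2, 3} × {ν, ξ} = {(1,ν), (1,ξ), (2,ν), (2,ξ), (3,ν), (3,ξ)}
These 22 distinct sets form the basis B.
Close under arbitrary unions to get τ_{X×Y}; counting gives |τ_{X×Y}| = 64.


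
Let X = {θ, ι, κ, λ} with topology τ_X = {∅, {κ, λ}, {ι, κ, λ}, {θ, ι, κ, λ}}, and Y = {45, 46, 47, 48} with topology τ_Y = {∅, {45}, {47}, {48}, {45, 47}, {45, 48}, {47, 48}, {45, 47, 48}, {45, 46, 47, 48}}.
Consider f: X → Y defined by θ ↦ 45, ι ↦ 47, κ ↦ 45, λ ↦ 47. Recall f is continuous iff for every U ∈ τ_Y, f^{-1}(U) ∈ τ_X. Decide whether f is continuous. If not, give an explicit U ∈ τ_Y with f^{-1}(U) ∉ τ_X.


f is NOT continuous.

Compute f^{-1}(U) for each U ∈ τ_Y:
  U = ∅: f^{-1}(U) = ∅ ∈ τ_X ✓.
  U = {45}: f^{-1}(U) = {θ, κ} ∉ τ_X ✗.
  U = {47}: f^{-1}(U) = {ι, λ} ∉ τ_X ✗.
  U = {48}: f^{-1}(U) = ∅ ∈ τ_X ✓.
  U = {45, 47}: f^{-1}(U) = {θ, ι, κ, λ} ∈ τ_X ✓.
  U = {45, 48}: f^{-1}(U) = {θ, κ} ∉ τ_X ✗.
  U = {47, 48}: f^{-1}(U) = {ι, λ} ∉ τ_X ✗.
  U = {45, 47, 48}: f^{-1}(U) = {θ, ι, κ, λ} ∈ τ_X ✓.
  U = {45, 46, 47, 48}: f^{-1}(U) = {θ, ι, κ, λ} ∈ τ_X ✓.
Found U = {45} with f^{-1}(U) = {θ, κ} not in τ_X. Therefore f is NOT continuous.


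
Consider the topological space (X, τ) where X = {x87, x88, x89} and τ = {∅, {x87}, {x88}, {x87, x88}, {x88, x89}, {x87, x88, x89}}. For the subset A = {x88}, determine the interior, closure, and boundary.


int(A) = {x88}, cl(A) = {x88, x89}, ∂A = {x89}.

Closed sets in (X, τ) are complements of opens:
  closed(X, τ) = {∅, {x87}, {x89}, {x87, x89}, {x88, x89}, {x87, x88, x89}}.
int(A) = ⋃ {U ∈ τ : U ⊆ A}. Opens contained in A: ∅, {x88}.
Taking the union of these: int(A) = {x88}.
cl(A) = ⋂ {C closed : A ⊆ C}. Closed sets containing A: {x88, x89}, {x87, x88, x89}.
Intersecting these: cl(A) = {x88, x89}.
∂A = cl(A) ∖ int(A) = {x88, x89} ∖ {x88} = {x89}.


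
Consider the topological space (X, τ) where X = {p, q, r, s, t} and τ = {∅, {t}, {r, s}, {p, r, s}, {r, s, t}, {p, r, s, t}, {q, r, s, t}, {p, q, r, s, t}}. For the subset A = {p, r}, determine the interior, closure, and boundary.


int(A) = ∅, cl(A) = {p, q, r, s}, ∂A = {p, q, r, s}.

Closed sets in (X, τ) are complements of opens:
  closed(X, τ) = {∅, {p}, {q}, {p, q}, {q, t}, {p, q, t}, {p, q, r, s}, {p, q, r, s, t}}.
int(A) = ⋃ {U ∈ τ : U ⊆ A}. Opens contained in A: ∅.
Taking the union of these: int(A) = ∅.
cl(A) = ⋂ {C closed : A ⊆ C}. Closed sets containing A: {p, q, r, s}, {p, q, r, s, t}.
Intersecting these: cl(A) = {p, q, r, s}.
∂A = cl(A) ∖ int(A) = {p, q, r, s} ∖ ∅ = {p, q, r, s}.


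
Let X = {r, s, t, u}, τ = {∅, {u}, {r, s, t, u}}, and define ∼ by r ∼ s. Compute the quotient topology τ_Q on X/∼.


X/∼ = {[r=s], [t], [u]}; |τ_Q| = 3.

Equivalence classes: [r=s], [t], [u].
Quotient map π: X → X/∼ sends r ↦ [r=s], s ↦ [r=s], t ↦ [t], u ↦ [u].
For each subset V ⊆ X/∼, compute π^{-1}(V) ⊆ X and check whether π^{-1}(V) ∈ τ. V is open in τ_Q iff π^{-1}(V) ∈ τ.
  V = {}: π^{-1}(V) = ∅ ∈ τ ✓.
  V = {[r=s]}: π^{-1}(V) = {r, s} ∉ τ ✗.
  V = {[t]}: π^{-1}(V) = {t} ∉ τ ✗.
  V = {[r=s], [t]}: π^{-1}(V) = {r, s, t} ∉ τ ✗.
  V = {[u]}: π^{-1}(V) = {u} ∈ τ ✓.
  V = {[r=s], [u]}: π^{-1}(V) = {r, s, u} ∉ τ ✗.
  V = {[t], [u]}: π^{-1}(V) = {t, u} ∉ τ ✗.
  V = {[r=s], [t], [u]}: π^{-1}(V) = {r, s, t, u} ∈ τ ✓.
Open sets in the quotient: τ_Q = {{}, {[u]}, {[r=s], [t], [u]}} (3 elements).


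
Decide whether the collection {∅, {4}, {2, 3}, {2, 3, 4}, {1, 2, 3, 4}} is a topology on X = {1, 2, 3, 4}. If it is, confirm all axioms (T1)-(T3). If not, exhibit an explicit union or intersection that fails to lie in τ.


τ IS a topology on X.

Axiom (T1): ∅ ∈ τ? Yes; X ∈ τ? Yes.
Axiom (T2/T3): check pairwise unions and intersections of members of τ.
All pairwise intersections and unions checked — each lies in τ. Therefore τ satisfies (T1), (T2), (T3): it IS a topology on X.


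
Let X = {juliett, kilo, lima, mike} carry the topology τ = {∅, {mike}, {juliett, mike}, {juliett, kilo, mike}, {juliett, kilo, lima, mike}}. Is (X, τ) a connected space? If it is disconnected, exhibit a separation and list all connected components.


(X, τ) is connected.

Find clopen sets (U ∈ τ with X ∖ U ∈ τ):
  U = ∅, X ∖ U = {juliett, kilo, lima, mike} — both open, so U is clopen.
  U = {juliett, kilo, lima, mike}, X ∖ U = ∅ — both open, so U is clopen.
Only trivial clopens (∅ and X) exist, so (X, τ) is connected.
Compute connected components by grouping points that agree on all clopens:
  component: {juliett, kilo, lima, mike}


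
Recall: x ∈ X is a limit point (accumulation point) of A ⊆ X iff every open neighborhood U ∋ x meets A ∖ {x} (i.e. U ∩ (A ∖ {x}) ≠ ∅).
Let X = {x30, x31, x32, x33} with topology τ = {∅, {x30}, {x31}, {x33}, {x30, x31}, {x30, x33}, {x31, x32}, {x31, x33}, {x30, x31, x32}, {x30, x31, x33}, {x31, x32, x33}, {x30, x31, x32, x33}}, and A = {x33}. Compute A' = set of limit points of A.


A' = ∅

For each x ∈ X, list the open sets U ∈ τ with x ∈ U, then check whether U ∩ (A ∖ {x}) ≠ ∅ for every such U.
  x = x30: open {x30} ∋ x has {x30} ∩ (A ∖ {x30}) = ∅, so x is NOT a limit point.
  x = x31: open {x31} ∋ x has {x31} ∩ (A ∖ {x31}) = ∅, so x is NOT a limit point.
  x = x32: open {x31, x32} ∋ x has {x31, x32} ∩ (A ∖ {x32}) = ∅, so x is NOT a limit point.
  x = x33: open {x33} ∋ x has {x33} ∩ (A ∖ {x33}) = ∅, so x is NOT a limit point.
Collecting: A' = ∅.


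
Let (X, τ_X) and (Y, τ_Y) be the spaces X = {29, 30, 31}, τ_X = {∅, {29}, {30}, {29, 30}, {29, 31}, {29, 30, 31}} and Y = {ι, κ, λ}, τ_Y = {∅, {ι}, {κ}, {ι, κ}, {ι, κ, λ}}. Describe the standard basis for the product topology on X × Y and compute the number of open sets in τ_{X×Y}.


Basis B = {∅ × ∅, {29} × {ι}, {29} × {κ}, {30} × {ι}, {30} × {κ}, {29} × {ι, κ}, {29, 30} × {ι}, {29, 31} × {ι}, {29, 30} × {κ}, {29, 31} × {κ}, {30} × {ι, κ}, {29} × {ι, κ, λ}, {29, 30, 31} × {ι}, {29, 30, 31} × {κ}, {30} × {ι, κ, λ}, {29, 30} × {ι, κ}, {29, 31} × {ι, κ}, {29, 30} × {ι, κ, λ}, {29, 31} × {ι, κ, λ}, {29, 30, 31} × {ι, κ}, {29, 30, 31} × {ι, κ, λ}}; |τ_{X×Y}| = 70.

Enumerate products U × V with U ∈ τ_X, V ∈ τ_Y (deduplicated):
  ∅ × ∅ = {} (∅)
  {29} × {ι} = {(29,ι)}
  {29} × {κ} = {(29,κ)}
  {30} × {ι} = {(30,ι)}
  {30} × {κ} = {(30,κ)}
  {29} × {ι, κ} = {(29,ι), (29,κ)}
  {29, 30} × {ι} = {(29,ι), (30,ι)}
  {29, 31} × {ι} = {(29,ι), (31,ι)}
  {29, 30} × {κ} = {(29,κ), (30,κ)}
  {29, 31} × {κ} = {(29,κ), (31,κ)}
  {30} × {ι, κ} = {(30,ι), (30,κ)}
  {29} × {ι, κ, λ} = {(29,ι), (29,κ), (29,λ)}
  {29, 30, 31} × {ι} = {(29,ι), (30,ι), (31,ι)}
  {29, 30, 31} × {κ} = {(29,κ), (30,κ), (31,κ)}
  {30} × {ι, κ, λ} = {(30,ι), (30,κ), (30,λ)}
  {29, 30} × {ι, κ} = {(29,ι), (29,κ), (30,ι), (30,κ)}
  {29, 31} × {ι, κ} = {(29,ι), (29,κ), (31,ι), (31,κ)}
  {29, 30} × {ι, κ, λ} = {(29,ι), (29,κ), (29,λ), (30,ι), (30,κ), (30,λ)}
  {29, 31} × {ι, κ, λ} = {(29,ι), (29,κ), (29,λ), (31,ι), (31,κ), (31,λ)}
  {29, 30, 31} × {ι, κ} = {(29,ι), (29,κ), (30,ι), (30,κ), (31,ι), (31,κ)}
  {29, 30, 31} × {ι, κ, λ} = {(29,ι), (29,κ), (29,λ), (30,ι), (30,κ), (30,λ), (31,ι), (31,κ), (31,λ)}
These 21 distinct sets form the basis B.
Close under arbitrary unions to get τ_{X×Y}; counting gives |τ_{X×Y}| = 70.


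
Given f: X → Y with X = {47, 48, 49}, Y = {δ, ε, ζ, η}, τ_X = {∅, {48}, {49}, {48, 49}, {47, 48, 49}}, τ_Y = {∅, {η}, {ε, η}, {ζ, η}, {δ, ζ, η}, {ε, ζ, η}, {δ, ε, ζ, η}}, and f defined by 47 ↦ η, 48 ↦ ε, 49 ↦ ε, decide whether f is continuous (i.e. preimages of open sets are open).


f is NOT continuous.

Compute f^{-1}(U) for each U ∈ τ_Y:
  U = ∅: f^{-1}(U) = ∅ ∈ τ_X ✓.
  U = {η}: f^{-1}(U) = {47} ∉ τ_X ✗.
  U = {ε, η}: f^{-1}(U) = {47, 48, 49} ∈ τ_X ✓.
  U = {ζ, η}: f^{-1}(U) = {47} ∉ τ_X ✗.
  U = {δ, ζ, η}: f^{-1}(U) = {47} ∉ τ_X ✗.
  U = {ε, ζ, η}: f^{-1}(U) = {47, 48, 49} ∈ τ_X ✓.
  U = {δ, ε, ζ, η}: f^{-1}(U) = {47, 48, 49} ∈ τ_X ✓.
Found U = {η} with f^{-1}(U) = {47} not in τ_X. Therefore f is NOT continuous.


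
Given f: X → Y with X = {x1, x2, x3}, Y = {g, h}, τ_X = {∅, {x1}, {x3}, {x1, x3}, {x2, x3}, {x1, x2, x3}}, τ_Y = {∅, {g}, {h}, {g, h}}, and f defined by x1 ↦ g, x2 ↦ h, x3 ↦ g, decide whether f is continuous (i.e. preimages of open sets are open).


f is NOT continuous.

Compute f^{-1}(U) for each U ∈ τ_Y:
  U = ∅: f^{-1}(U) = ∅ ∈ τ_X ✓.
  U = {g}: f^{-1}(U) = {x1, x3} ∈ τ_X ✓.
  U = {h}: f^{-1}(U) = {x2} ∉ τ_X ✗.
  U = {g, h}: f^{-1}(U) = {x1, x2, x3} ∈ τ_X ✓.
Found U = {h} with f^{-1}(U) = {x2} not in τ_X. Therefore f is NOT continuous.


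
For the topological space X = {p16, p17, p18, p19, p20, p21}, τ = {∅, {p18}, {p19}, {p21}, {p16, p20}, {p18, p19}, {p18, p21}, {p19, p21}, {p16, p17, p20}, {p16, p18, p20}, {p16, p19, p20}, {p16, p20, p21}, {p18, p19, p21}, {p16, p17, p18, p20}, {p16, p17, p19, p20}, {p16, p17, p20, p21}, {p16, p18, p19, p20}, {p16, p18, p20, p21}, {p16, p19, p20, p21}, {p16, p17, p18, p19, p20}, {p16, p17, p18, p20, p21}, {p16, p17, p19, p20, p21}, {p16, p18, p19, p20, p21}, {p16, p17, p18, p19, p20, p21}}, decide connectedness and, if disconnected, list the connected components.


(X, τ) is disconnected; components = [{p18}, {p19}, {p21}, {p16, p17, p20}].

Find clopen sets (U ∈ τ with X ∖ U ∈ τ):
  U = ∅, X ∖ U = {p16, p17, p18, p19, p20, p21} — both open, so U is clopen.
  U = {p18}, X ∖ U = {p16, p17, p19, p20, p21} — both open, so U is clopen.
  U = {p19}, X ∖ U = {p16, p17, p18, p20, p21} — both open, so U is clopen.
  U = {p21}, X ∖ U = {p16, p17, p18, p19, p20} — both open, so U is clopen.
  U = {p18, p19}, X ∖ U = {p16, p17, p20, p21} — both open, so U is clopen.
  U = {p18, p21}, X ∖ U = {p16, p17, p19, p20} — both open, so U is clopen.
  U = {p19, p21}, X ∖ U = {p16, p17, p18, p20} — both open, so U is clopen.
  U = {p16, p17, p20}, X ∖ U = {p18, p19, p21} — both open, so U is clopen.
  U = {p18, p19, p21}, X ∖ U = {p16, p17, p20} — both open, so U is clopen.
  U = {p16, p17, p18, p20}, X ∖ U = {p19, p21} — both open, so U is clopen.
  U = {p16, p17, p19, p20}, X ∖ U = {p18, p21} — both open, so U is clopen.
  U = {p16, p17, p20, p21}, X ∖ U = {p18, p19} — both open, so U is clopen.
  U = {p16, p17, p18, p19, p20}, X ∖ U = {p21} — both open, so U is clopen.
  U = {p16, p17, p18, p20, p21}, X ∖ U = {p19} — both open, so U is clopen.
  U = {p16, p17, p19, p20, p21}, X ∖ U = {p18} — both open, so U is clopen.
  U = {p16, p17, p18, p19, p20, p21}, X ∖ U = ∅ — both open, so U is clopen.
Nontrivial clopen(s) exist: e.g. {p16, p17, p20, p21}. So (X, τ) is disconnected.
Compute connected components by grouping points that agree on all clopens:
  component: {p18}
  component: {p19}
  component: {p21}
  component: {p16, p17, p20}


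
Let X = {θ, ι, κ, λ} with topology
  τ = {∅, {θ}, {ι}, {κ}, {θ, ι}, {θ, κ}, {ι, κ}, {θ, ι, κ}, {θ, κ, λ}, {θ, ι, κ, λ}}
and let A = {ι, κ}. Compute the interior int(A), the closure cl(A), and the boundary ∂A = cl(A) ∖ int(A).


int(A) = {ι, κ}, cl(A) = {ι, κ, λ}, ∂A = {λ}.

Closed sets in (X, τ) are complements of opens:
  closed(X, τ) = {∅, {ι}, {λ}, {θ, λ}, {ι, λ}, {κ, λ}, {θ, ι, λ}, {θ, κ, λ}, {ι, κ, λ}, {θ, ι, κ, λ}}.
int(A) = ⋃ {U ∈ τ : U ⊆ A}. Opens contained in A: ∅, {ι}, {κ}, {ι, κ}.
Taking the union of these: int(A) = {ι, κ}.
cl(A) = ⋂ {C closed : A ⊆ C}. Closed sets containing A: {ι, κ, λ}, {θ, ι, κ, λ}.
Intersecting these: cl(A) = {ι, κ, λ}.
∂A = cl(A) ∖ int(A) = {ι, κ, λ} ∖ {ι, κ} = {λ}.


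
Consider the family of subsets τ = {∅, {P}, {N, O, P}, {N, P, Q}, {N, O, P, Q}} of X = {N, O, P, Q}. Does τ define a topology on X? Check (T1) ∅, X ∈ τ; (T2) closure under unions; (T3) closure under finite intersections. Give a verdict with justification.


τ is NOT a topology on X.

Axiom (T1): ∅ ∈ τ? Yes; X ∈ τ? Yes.
Axiom (T2/T3): check pairwise unions and intersections of members of τ.
Counterexample for (T3): {N, O, P} ∩ {N, P, Q} = {N, P} ∉ τ. Therefore τ is NOT a topology.


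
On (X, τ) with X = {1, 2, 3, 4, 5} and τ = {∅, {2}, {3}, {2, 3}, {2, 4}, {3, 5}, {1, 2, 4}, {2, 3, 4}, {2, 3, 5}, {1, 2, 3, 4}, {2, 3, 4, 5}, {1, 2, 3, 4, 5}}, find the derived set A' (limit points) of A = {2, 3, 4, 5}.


A' = {1, 4, 5}

For each x ∈ X, list the open sets U ∈ τ with x ∈ U, then check whether U ∩ (A ∖ {x}) ≠ ∅ for every such U.
  x = 1: opens ∋ x are {1, 2, 4}, {1, 2, 3, 4}, {1, 2, 3, 4, 5}; each meets A ∖ {1}, so x IS a limit point.
  x = 2: open {2} ∋ x has {2} ∩ (A ∖ {2}) = ∅, so x is NOT a limit point.
  x = 3: open {3} ∋ x has {3} ∩ (A ∖ {3}) = ∅, so x is NOT a limit point.
  x = 4: opens ∋ x are {2, 4}, {1, 2, 4}, {2, 3, 4}, {1, 2, 3, 4}, {2, 3, 4, 5}, {1, 2, 3, 4, 5}; each meets A ∖ {4}, so x IS a limit point.
  x = 5: opens ∋ x are {3, 5}, {2, 3, 5}, {2, 3, 4, 5}, {1, 2, 3, 4, 5}; each meets A ∖ {5}, so x IS a limit point.
Collecting: A' = {1, 4, 5}.


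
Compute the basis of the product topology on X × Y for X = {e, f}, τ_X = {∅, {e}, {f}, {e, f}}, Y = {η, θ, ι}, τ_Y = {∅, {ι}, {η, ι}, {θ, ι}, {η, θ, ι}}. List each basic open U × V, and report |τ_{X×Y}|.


Basis B = {∅ × ∅, {e} × {ι}, {f} × {ι}, {e} × {η, ι}, {e} × {θ, ι}, {e, f} × {ι}, {f} × {η, ι}, {f} × {θ, ι}, {e} × {η, θ, ι}, {f} × {η, θ, ι}, {e, f} × {η, ι}, {e, f} × {θ, ι}, {e, f} × {η, θ, ι}}; |τ_{X×Y}| = 25.

Enumerate products U × V with U ∈ τ_X, V ∈ τ_Y (deduplicated):
  ∅ × ∅ = {} (∅)
  {e} × {ι} = {(e,ι)}
  {f} × {ι} = {(f,ι)}
  {e} × {η, ι} = {(e,η), (e,ι)}
  {e} × {θ, ι} = {(e,θ), (e,ι)}
  {e, f} × {ι} = {(e,ι), (f,ι)}
  {f} × {η, ι} = {(f,η), (f,ι)}
  {f} × {θ, ι} = {(f,θ), (f,ι)}
  {e} × {η, θ, ι} = {(e,η), (e,θ), (e,ι)}
  {f} × {η, θ, ι} = {(f,η), (f,θ), (f,ι)}
  {e, f} × {η, ι} = {(e,η), (e,ι), (f,η), (f,ι)}
  {e, f} × {θ, ι} = {(e,θ), (e,ι), (f,θ), (f,ι)}
  {e, f} × {η, θ, ι} = {(e,η), (e,θ), (e,ι), (f,η), (f,θ), (f,ι)}
These 13 distinct sets form the basis B.
Close under arbitrary unions to get τ_{X×Y}; counting gives |τ_{X×Y}| = 25.


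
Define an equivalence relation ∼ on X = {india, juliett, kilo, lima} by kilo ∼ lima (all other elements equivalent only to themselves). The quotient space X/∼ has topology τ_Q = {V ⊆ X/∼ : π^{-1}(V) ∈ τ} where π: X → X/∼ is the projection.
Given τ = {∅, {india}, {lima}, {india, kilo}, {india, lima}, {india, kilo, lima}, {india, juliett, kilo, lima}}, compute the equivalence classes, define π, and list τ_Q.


X/∼ = {[india], [juliett], [kilo=lima]}; |τ_Q| = 4.

Equivalence classes: [india], [juliett], [kilo=lima].
Quotient map π: X → X/∼ sends india ↦ [india], juliett ↦ [juliett], kilo ↦ [kilo=lima], lima ↦ [kilo=lima].
For each subset V ⊆ X/∼, compute π^{-1}(V) ⊆ X and check whether π^{-1}(V) ∈ τ. V is open in τ_Q iff π^{-1}(V) ∈ τ.
  V = {}: π^{-1}(V) = ∅ ∈ τ ✓.
  V = {[india]}: π^{-1}(V) = {india} ∈ τ ✓.
  V = {[juliett]}: π^{-1}(V) = {juliett} ∉ τ ✗.
  V = {[india], [juliett]}: π^{-1}(V) = {india, juliett} ∉ τ ✗.
  V = {[kilo=lima]}: π^{-1}(V) = {kilo, lima} ∉ τ ✗.
  V = {[india], [kilo=lima]}: π^{-1}(V) = {india, kilo, lima} ∈ τ ✓.
  V = {[juliett], [kilo=lima]}: π^{-1}(V) = {juliett, kilo, lima} ∉ τ ✗.
  V = {[india], [juliett], [kilo=lima]}: π^{-1}(V) = {india, juliett, kilo, lima} ∈ τ ✓.
Open sets in the quotient: τ_Q = {{}, {[india]}, {[india], [kilo=lima]}, {[india], [juliett], [kilo=lima]}} (4 elements).


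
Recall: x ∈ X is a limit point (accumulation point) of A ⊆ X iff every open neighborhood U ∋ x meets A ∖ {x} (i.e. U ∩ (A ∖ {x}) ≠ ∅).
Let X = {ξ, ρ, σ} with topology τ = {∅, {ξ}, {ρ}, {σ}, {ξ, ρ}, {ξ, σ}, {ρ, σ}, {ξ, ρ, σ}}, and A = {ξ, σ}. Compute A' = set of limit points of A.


A' = ∅

For each x ∈ X, list the open sets U ∈ τ with x ∈ U, then check whether U ∩ (A ∖ {x}) ≠ ∅ for every such U.
  x = ξ: open {ξ} ∋ x has {ξ} ∩ (A ∖ {ξ}) = ∅, so x is NOT a limit point.
  x = ρ: open {ρ} ∋ x has {ρ} ∩ (A ∖ {ρ}) = ∅, so x is NOT a limit point.
  x = σ: open {σ} ∋ x has {σ} ∩ (A ∖ {σ}) = ∅, so x is NOT a limit point.
Collecting: A' = ∅.


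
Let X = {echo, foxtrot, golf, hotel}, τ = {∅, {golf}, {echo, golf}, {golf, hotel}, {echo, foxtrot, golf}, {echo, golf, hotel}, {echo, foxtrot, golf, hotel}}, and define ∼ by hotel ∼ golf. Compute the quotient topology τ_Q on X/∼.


X/∼ = {[echo], [foxtrot], [golf=hotel]}; |τ_Q| = 4.

Equivalence classes: [echo], [foxtrot], [golf=hotel].
Quotient map π: X → X/∼ sends echo ↦ [echo], foxtrot ↦ [foxtrot], golf ↦ [golf=hotel], hotel ↦ [golf=hotel].
For each subset V ⊆ X/∼, compute π^{-1}(V) ⊆ X and check whether π^{-1}(V) ∈ τ. V is open in τ_Q iff π^{-1}(V) ∈ τ.
  V = {}: π^{-1}(V) = ∅ ∈ τ ✓.
  V = {[echo]}: π^{-1}(V) = {echo} ∉ τ ✗.
  V = {[foxtrot]}: π^{-1}(V) = {foxtrot} ∉ τ ✗.
  V = {[echo], [foxtrot]}: π^{-1}(V) = {echo, foxtrot} ∉ τ ✗.
  V = {[golf=hotel]}: π^{-1}(V) = {golf, hotel} ∈ τ ✓.
  V = {[echo], [golf=hotel]}: π^{-1}(V) = {echo, golf, hotel} ∈ τ ✓.
  V = {[foxtrot], [golf=hotel]}: π^{-1}(V) = {foxtrot, golf, hotel} ∉ τ ✗.
  V = {[echo], [foxtrot], [golf=hotel]}: π^{-1}(V) = {echo, foxtrot, golf, hotel} ∈ τ ✓.
Open sets in the quotient: τ_Q = {{}, {[golf=hotel]}, {[echo], [golf=hotel]}, {[echo], [foxtrot], [golf=hotel]}} (4 elements).


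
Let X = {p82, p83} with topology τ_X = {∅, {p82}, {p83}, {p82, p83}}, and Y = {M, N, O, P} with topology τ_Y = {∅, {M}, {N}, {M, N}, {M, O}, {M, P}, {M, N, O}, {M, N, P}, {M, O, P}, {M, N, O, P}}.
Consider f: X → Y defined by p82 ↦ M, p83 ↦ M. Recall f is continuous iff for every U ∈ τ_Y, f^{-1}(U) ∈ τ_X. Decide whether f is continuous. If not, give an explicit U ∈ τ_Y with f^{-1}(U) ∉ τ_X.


f IS continuous.

Compute f^{-1}(U) for each U ∈ τ_Y:
  U = ∅: f^{-1}(U) = ∅ ∈ τ_X ✓.
  U = {M}: f^{-1}(U) = {p82, p83} ∈ τ_X ✓.
  U = {N}: f^{-1}(U) = ∅ ∈ τ_X ✓.
  U = {M, N}: f^{-1}(U) = {p82, p83} ∈ τ_X ✓.
  U = {M, O}: f^{-1}(U) = {p82, p83} ∈ τ_X ✓.
  U = {M, P}: f^{-1}(U) = {p82, p83} ∈ τ_X ✓.
  U = {M, N, O}: f^{-1}(U) = {p82, p83} ∈ τ_X ✓.
  U = {M, N, P}: f^{-1}(U) = {p82, p83} ∈ τ_X ✓.
  U = {M, O, P}: f^{-1}(U) = {p82, p83} ∈ τ_X ✓.
  U = {M, N, O, P}: f^{-1}(U) = {p82, p83} ∈ τ_X ✓.
Every preimage lies in τ_X, so f IS continuous.


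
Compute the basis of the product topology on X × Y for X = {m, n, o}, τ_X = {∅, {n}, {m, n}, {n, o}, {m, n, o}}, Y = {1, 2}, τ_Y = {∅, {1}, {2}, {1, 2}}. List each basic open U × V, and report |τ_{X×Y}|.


Basis B = {∅ × ∅, {n} × {1}, {n} × {2}, {m, n} × {1}, {m, n} × {2}, {n} × {1, 2}, {n, o} × {1}, {n, o} × {2}, {m, n, o} × {1}, {m, n, o} × {2}, {m, n} × {1, 2}, {n, o} × {1, 2}, {m, n, o} × {1, 2}}; |τ_{X×Y}| = 25.

Enumerate products U × V with U ∈ τ_X, V ∈ τ_Y (deduplicated):
  ∅ × ∅ = {} (∅)
  {n} × {1} = {(n,1)}
  {n} × {2} = {(n,2)}
  {m, n} × {1} = {(m,1), (n,1)}
  {m, n} × {2} = {(m,2), (n,2)}
  {n} × {1, 2} = {(n,1), (n,2)}
  {n, o} × {1} = {(n,1), (o,1)}
  {n, o} × {2} = {(n,2), (o,2)}
  {m, n, o} × {1} = {(m,1), (n,1), (o,1)}
  {m, n, o} × {2} = {(m,2), (n,2), (o,2)}
  {m, n} × {1, 2} = {(m,1), (m,2), (n,1), (n,2)}
  {n, o} × {1, 2} = {(n,1), (n,2), (o,1), (o,2)}
  {m, n, o} × {1, 2} = {(m,1), (m,2), (n,1), (n,2), (o,1), (o,2)}
These 13 distinct sets form the basis B.
Close under arbitrary unions to get τ_{X×Y}; counting gives |τ_{X×Y}| = 25.


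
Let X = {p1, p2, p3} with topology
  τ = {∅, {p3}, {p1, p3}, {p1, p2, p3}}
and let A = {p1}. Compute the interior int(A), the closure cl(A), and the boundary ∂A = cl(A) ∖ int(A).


int(A) = ∅, cl(A) = {p1, p2}, ∂A = {p1, p2}.

Closed sets in (X, τ) are complements of opens:
  closed(X, τ) = {∅, {p2}, {p1, p2}, {p1, p2, p3}}.
int(A) = ⋃ {U ∈ τ : U ⊆ A}. Opens contained in A: ∅.
Taking the union of these: int(A) = ∅.
cl(A) = ⋂ {C closed : A ⊆ C}. Closed sets containing A: {p1, p2}, {p1, p2, p3}.
Intersecting these: cl(A) = {p1, p2}.
∂A = cl(A) ∖ int(A) = {p1, p2} ∖ ∅ = {p1, p2}.


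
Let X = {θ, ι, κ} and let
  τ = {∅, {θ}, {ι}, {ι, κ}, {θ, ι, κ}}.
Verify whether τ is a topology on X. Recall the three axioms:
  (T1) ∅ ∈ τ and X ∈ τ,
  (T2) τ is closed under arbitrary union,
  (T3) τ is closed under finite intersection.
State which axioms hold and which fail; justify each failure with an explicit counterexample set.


τ is NOT a topology on X.

Axiom (T1): ∅ ∈ τ? Yes; X ∈ τ? Yes.
Axiom (T2/T3): check pairwise unions and intersections of members of τ.
Counterexample for (T2): {θ} ∪ {ι} = {θ, ι} ∉ τ. Therefore τ is NOT a topology.


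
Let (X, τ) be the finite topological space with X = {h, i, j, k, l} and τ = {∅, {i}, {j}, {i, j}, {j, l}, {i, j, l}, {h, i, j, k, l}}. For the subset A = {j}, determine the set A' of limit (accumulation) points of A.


A' = {h, k, l}

For each x ∈ X, list the open sets U ∈ τ with x ∈ U, then check whether U ∩ (A ∖ {x}) ≠ ∅ for every such U.
  x = h: opens ∋ x are {h, i, j, k, l}; each meets A ∖ {h}, so x IS a limit point.
  x = i: open {i} ∋ x has {i} ∩ (A ∖ {i}) = ∅, so x is NOT a limit point.
  x = j: open {j} ∋ x has {j} ∩ (A ∖ {j}) = ∅, so x is NOT a limit point.
  x = k: opens ∋ x are {h, i, j, k, l}; each meets A ∖ {k}, so x IS a limit point.
  x = l: opens ∋ x are {j, l}, {i, j, l}, {h, i, j, k, l}; each meets A ∖ {l}, so x IS a limit point.
Collecting: A' = {h, k, l}.
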